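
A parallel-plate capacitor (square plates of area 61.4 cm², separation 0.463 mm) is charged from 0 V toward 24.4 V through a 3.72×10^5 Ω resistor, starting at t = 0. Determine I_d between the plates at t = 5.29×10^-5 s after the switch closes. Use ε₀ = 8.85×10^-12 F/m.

C = ε₀A/d = (8.85×10^-12)(6.14×10^-3)/(4.63×10^-4) = 1.174×10^-10 F, so τ = RC = 4.367×10^-5 s.
The conduction current is I(t) = (V₀/R) e^(−t/τ), and the displacement current between the plates equals it.
t/τ = 1.211; I_d = (24.4/3.72×10^5) · e^(−1.211) = (6.559×10^-5)(0.2979) = 1.95×10^-5 A.

1.95×10^-5 A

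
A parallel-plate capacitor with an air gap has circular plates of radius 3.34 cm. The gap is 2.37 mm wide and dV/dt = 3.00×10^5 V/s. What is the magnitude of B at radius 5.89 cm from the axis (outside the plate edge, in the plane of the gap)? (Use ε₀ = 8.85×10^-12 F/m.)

With E = V/d, dE/dt = 1.266×10^8 V/(m·s) and πR² = 3.505×10^-3 m², giving I_d = ε₀ πR² dE/dt = 3.927×10^-6 A.
Outside the plates the loop encloses all of I_d, so B·2πr = μ₀ I_d and B = 1.33×10^-11 T.

1.33×10^-11 T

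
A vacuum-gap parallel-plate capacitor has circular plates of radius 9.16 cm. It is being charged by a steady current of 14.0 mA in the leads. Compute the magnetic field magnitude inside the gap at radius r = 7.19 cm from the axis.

Between the plates the displacement current equals the wire current: I_d = 14.0 mA = 0.0140 A.
∮B·dl = μ₀ I_d,enc with I_d,enc = I_d r²/R² = 8.626×10^-3 A; so B = μ₀ I_d,enc/(2πr) = 2.40×10^-8 T.

2.40×10^-8 T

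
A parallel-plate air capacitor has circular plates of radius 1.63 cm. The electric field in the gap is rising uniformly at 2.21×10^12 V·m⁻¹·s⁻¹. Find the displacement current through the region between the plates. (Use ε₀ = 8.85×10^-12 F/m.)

The displacement current is ε₀ times dΦ_E/dt = ε₀ A dE/dt = (8.85×10^-12)(8.347×10^-4)(2.21×10^12) = 0.0163 A.

0.0163 A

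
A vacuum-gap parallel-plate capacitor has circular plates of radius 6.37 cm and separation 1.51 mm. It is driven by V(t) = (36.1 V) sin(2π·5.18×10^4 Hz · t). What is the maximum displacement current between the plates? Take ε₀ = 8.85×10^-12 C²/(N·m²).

8.78×10^-4 A

(dE/dt)_max = V₀ω/d = 7.782×10^9 V/(m·s); ω = 2πf = 3.255×10^5 rad/s.
I_d,max = ε₀ A (dE/dt)_max = (8.85×10^-12)(0.01275)(7.782×10^9) = 8.78×10^-4 A.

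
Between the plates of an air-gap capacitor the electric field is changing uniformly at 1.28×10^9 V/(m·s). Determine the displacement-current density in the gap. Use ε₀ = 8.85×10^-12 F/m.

J_d = ε₀ dE/dt = (8.85×10^-12)(1.28×10^9) = 0.0113 A/m².

0.0113 A/m²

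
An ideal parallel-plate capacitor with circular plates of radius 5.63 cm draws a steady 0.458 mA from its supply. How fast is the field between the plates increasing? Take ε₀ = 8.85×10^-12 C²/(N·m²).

Charge continuity gives I_d = I = 4.58×10^-4 A between the plates.
Then dE/dt = I_d/(ε₀A) = 5.20×10^9 V/(m·s).

5.20×10^9 V/(m·s)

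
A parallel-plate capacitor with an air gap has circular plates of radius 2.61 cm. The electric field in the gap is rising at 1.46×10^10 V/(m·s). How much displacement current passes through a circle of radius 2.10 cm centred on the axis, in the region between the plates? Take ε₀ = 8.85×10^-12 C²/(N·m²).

Through the whole plate area (πR² = 2.140×10^-3 m²), I_d = ε₀ πR² dE/dt = 2.765×10^-4 A.
Through an area πr² the displacement current is I_d·(πr²/πR²) = I_d (r/R)² = 1.79×10^-4 A.

1.79×10^-4 A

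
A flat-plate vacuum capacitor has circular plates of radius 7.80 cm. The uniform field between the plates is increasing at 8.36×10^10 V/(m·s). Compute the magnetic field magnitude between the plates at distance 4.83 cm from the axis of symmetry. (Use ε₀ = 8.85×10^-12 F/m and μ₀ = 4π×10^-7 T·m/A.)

Through the whole plate area (πR² = 0.01911 m²), I_d = ε₀ πR² dE/dt = 0.01414 A.
∮B·dl = μ₀ I_d,enc with I_d,enc = I_d r²/R² = 5.422×10^-3 A; so B = μ₀ I_d,enc/(2πr) = 2.25×10^-8 T.

2.25×10^-8 T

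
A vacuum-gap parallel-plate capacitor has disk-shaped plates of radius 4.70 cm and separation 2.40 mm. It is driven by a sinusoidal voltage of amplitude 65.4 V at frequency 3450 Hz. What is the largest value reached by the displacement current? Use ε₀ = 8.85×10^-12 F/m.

3.63×10^-5 A

(dE/dt)_max = V₀ω/d = 5.908×10^8 V/(m·s); ω = 2πf = 2.168×10^4 rad/s.
I_d,max = ε₀ A (dE/dt)_max = (8.85×10^-12)(6.940×10^-3)(5.908×10^8) = 3.63×10^-5 A.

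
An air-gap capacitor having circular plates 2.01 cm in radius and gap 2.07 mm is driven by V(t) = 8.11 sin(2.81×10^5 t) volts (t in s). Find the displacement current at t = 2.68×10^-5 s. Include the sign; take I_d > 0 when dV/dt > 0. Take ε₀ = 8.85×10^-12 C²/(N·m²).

C = ε₀A/d = (8.85×10^-12)(1.269×10^-3)/(2.07×10^-3) = 5.425×10^-12 F. dV/dt = V₀ω·cos(ωt); at ωt = 7.5308 rad this factor is 0.3176.
I_d = C dV/dt = (5.425×10^-12)(8.11)(2.81×10^5)(0.3176) = 3.93×10^-6 A.

3.93×10^-6 A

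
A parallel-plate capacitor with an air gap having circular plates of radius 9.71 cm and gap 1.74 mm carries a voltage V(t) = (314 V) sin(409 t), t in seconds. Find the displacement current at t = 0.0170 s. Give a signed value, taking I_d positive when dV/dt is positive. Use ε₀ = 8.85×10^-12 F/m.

1.52×10^-5 A

dV/dt = (314)(409)·cos(6.953) = 1.007×10^5 V/s.
I_d = C dV/dt with C = ε₀A/d = (8.85×10^-12)(0.02962)/(1.74×10^-3) = 1.507×10^-10 F, so I_d = (1.507×10^-10)(1.007×10^5) = 1.52×10^-5 A.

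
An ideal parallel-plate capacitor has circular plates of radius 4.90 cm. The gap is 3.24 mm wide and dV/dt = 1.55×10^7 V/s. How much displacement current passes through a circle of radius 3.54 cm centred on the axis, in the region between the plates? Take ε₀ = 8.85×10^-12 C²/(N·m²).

1.67×10^-4 A

dE/dt = (dV/dt)/d = 4.784×10^9 V/(m·s); I_d = ε₀(πR²)(dE/dt) = (8.85×10^-12)(7.543×10^-3)(4.784×10^9) = 3.194×10^-4 A.
The field is uniform, so I_d,enc = I_d (r/R)² = (3.194×10^-4)(3.54/4.90)² = 1.67×10^-4 A.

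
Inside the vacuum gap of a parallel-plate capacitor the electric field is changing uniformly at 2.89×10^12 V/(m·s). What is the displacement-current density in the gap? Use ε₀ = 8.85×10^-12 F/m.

25.6 A/m²

The displacement-current density is ε₀ ∂E/∂t = (8.85×10^-12)(2.89×10^12) = 25.6 A/m².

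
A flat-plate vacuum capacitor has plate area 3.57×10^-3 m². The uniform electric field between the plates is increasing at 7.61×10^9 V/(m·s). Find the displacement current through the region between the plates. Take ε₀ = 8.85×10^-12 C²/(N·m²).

The displacement current is ε₀ times dΦ_E/dt = ε₀ A dE/dt = (8.85×10^-12)(3.57×10^-3)(7.61×10^9) = 2.40×10^-4 A.

2.40×10^-4 A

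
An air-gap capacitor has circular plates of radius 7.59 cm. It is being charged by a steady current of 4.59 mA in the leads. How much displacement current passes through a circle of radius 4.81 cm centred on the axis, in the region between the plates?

1.84×10^-3 A

Between the plates the displacement current equals the wire current: I_d = 4.59 mA = 4.59×10^-3 A.
Since J_d is uniform, the enclosed fraction is (r/R)² = 0.4016, giving I_d,enc = 1.84×10^-3 A.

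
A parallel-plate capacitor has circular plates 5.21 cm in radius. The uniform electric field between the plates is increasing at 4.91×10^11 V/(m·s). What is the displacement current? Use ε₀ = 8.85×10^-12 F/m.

0.0371 A

With a uniform field, Φ_E = EA, so I_d = ε₀ A dE/dt = 0.0371 A.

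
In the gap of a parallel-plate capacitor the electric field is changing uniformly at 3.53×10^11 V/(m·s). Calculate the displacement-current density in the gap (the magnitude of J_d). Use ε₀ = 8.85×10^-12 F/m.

J_d = ε₀ dE/dt = (8.85×10^-12)(3.53×10^11) = 3.12 A/m².

3.12 A/m²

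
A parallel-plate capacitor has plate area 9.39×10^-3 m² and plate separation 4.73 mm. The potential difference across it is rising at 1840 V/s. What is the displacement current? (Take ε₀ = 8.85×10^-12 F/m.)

The displacement current equals the charging current C dV/dt. With C = ε₀A/d = (8.85×10^-12)(9.39×10^-3)/(4.73×10^-3) = 1.757×10^-11 F, I_d = (1.757×10^-11)(1840) = 3.23×10^-8 A.

3.23×10^-8 A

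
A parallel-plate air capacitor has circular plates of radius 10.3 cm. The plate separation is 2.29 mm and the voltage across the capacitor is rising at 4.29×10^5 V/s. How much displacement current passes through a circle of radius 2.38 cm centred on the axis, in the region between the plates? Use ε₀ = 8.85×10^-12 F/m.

2.95×10^-6 A

dE/dt = (dV/dt)/d = 1.873×10^8 V/(m·s); I_d = ε₀(πR²)(dE/dt) = (8.85×10^-12)(0.03333)(1.873×10^8) = 5.525×10^-5 A.
Through an area πr² the displacement current is I_d·(πr²/πR²) = I_d (r/R)² = 2.95×10^-6 A.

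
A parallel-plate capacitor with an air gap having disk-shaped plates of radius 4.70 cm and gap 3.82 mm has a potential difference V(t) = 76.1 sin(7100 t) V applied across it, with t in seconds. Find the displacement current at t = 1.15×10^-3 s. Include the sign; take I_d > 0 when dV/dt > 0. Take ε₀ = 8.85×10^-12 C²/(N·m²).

-2.66×10^-6 A

dV/dt = (76.1)(7100)·cos(8.165) = -1.654×10^5 V/s.
I_d = C dV/dt with C = ε₀A/d = (8.85×10^-12)(6.940×10^-3)/(3.82×10^-3) = 1.608×10^-11 F, so I_d = (1.608×10^-11)(-1.654×10^5) = -2.66×10^-6 A.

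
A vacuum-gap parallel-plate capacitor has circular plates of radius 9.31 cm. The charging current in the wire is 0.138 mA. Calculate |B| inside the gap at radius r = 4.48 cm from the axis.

1.43×10^-10 T

By continuity the displacement current in the gap matches the conduction current: I_d = 1.38×10^-4 A.
For r < R the Ampère–Maxwell law gives B(2πr) = μ₀ I_d (r²/R²), so B = μ₀ I_d r/(2πR²) = (4π×10^-7)(1.38×10^-4)(0.0448)/(2π·0.0931²) = 1.43×10^-10 T.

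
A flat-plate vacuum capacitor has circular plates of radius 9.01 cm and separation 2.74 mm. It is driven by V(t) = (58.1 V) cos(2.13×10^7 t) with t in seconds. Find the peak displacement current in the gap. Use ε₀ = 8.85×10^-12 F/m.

The displacement current equals the conduction current C dV/dt, which peaks at C V₀ ω.
With C = ε₀A/d = (8.85×10^-12)(0.02550)/(2.74×10^-3) = 8.236×10^-11 F and ω = 2.13×10^7 rad/s, I_d,max = (8.236×10^-11)(58.1)(2.13×10^7) = 0.102 A.

0.102 A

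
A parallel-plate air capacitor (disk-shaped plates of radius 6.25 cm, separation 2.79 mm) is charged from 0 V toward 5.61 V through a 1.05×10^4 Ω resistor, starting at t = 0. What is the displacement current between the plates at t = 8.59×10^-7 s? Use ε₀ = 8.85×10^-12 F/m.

6.53×10^-5 A

With C = ε₀A/d = (8.85×10^-12)(0.01227)/(2.79×10^-3) = 3.892×10^-11 F, the time constant is τ = RC = 4.087×10^-7 s, so t/τ = 2.102 and e^(−t/τ) = 0.1222.
I_d = I_cond = (V₀/R) e^(−t/τ) = (5.343×10^-4)(0.1222) = 6.53×10^-5 A.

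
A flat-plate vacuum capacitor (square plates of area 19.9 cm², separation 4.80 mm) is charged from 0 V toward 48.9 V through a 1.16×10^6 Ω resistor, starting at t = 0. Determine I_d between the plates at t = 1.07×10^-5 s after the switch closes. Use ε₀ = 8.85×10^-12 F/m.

3.41×10^-6 A

With C = ε₀A/d = (8.85×10^-12)(1.99×10^-3)/(4.80×10^-3) = 3.669×10^-12 F, the time constant is τ = RC = 4.256×10^-6 s, so t/τ = 2.514 and e^(−t/τ) = 0.08094.
I_d = I_cond = (V₀/R) e^(−t/τ) = (4.216×10^-5)(0.08094) = 3.41×10^-6 A.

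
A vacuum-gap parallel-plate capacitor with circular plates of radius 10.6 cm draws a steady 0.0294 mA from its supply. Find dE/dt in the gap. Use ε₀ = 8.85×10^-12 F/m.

9.41×10^7 V/(m·s)

The displacement current between the plates equals the conduction current, I_d = 0.0294 mA.
Inverting I_d = ε₀ A dE/dt gives dE/dt = 2.94×10^-5 / (8.85×10^-12 · 0.03530) = 9.41×10^7 V/(m·s).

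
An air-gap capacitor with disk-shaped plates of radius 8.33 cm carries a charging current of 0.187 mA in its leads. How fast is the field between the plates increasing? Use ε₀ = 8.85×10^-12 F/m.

By continuity, I_d in the gap equals the 0.187 mA flowing in the wire.
Inverting I_d = ε₀ A dE/dt gives dE/dt = 1.87×10^-4 / (8.85×10^-12 · 0.02180) = 9.69×10^8 V/(m·s).

9.69×10^8 V/(m·s)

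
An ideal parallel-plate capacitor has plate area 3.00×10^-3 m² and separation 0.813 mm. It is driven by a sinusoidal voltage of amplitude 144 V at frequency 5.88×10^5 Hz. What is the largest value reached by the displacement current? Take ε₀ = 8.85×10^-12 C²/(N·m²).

The displacement current equals the conduction current C dV/dt, which peaks at C V₀ ω.
With C = ε₀A/d = (8.85×10^-12)(3.00×10^-3)/(8.13×10^-4) = 3.266×10^-11 F and ω = 2πf = 3.695×10^6 rad/s, I_d,max = (3.266×10^-11)(144)(3.695×10^6) = 0.0174 A.

0.0174 A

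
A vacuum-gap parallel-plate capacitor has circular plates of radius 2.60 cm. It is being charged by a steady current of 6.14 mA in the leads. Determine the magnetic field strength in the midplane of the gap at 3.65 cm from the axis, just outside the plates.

3.36×10^-8 T

By continuity the displacement current in the gap matches the conduction current: I_d = 6.14×10^-3 A.
Outside the plates the loop encloses all of I_d, so B·2πr = μ₀ I_d and B = 3.36×10^-8 T.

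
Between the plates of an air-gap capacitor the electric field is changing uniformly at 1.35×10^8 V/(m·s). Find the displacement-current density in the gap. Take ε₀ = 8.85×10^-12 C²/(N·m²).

1.19×10^-3 A/m²

The displacement-current density is ε₀ ∂E/∂t = (8.85×10^-12)(1.35×10^8) = 1.19×10^-3 A/m².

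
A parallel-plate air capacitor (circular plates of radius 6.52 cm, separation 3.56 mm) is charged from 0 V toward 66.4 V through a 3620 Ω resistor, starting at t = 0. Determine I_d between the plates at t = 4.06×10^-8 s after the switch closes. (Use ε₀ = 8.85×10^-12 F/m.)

0.0131 A

C = ε₀A/d = (8.85×10^-12)(0.01336)/(3.56×10^-3) = 3.321×10^-11 F and τ = RC = 1.202×10^-7 s. I_d in the gap equals the RC charging current.
I_d(t) = (V₀/R) e^(−t/τ) = 0.01834 · e^(−0.3378) = 0.0131 A.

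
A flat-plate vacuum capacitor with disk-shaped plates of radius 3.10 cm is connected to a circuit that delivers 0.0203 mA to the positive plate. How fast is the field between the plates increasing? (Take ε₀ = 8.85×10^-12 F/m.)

The displacement current between the plates equals the conduction current, I_d = 0.0203 mA.
Since I_d = ε₀ A dE/dt, dE/dt = I_d/(ε₀A) = (2.03×10^-5)/((8.85×10^-12)(3.019×10^-3)) = 7.60×10^8 V/(m·s).

7.60×10^8 V/(m·s)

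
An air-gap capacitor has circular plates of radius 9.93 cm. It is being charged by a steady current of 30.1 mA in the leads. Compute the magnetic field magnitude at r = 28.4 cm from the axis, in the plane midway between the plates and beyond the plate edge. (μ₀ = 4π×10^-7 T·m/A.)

By continuity the displacement current in the gap matches the conduction current: I_d = 0.0301 A.
With r > R the enclosed displacement current is the full I_d; B = μ₀ I_d / (2πr) = 2.12×10^-8 T.

2.12×10^-8 T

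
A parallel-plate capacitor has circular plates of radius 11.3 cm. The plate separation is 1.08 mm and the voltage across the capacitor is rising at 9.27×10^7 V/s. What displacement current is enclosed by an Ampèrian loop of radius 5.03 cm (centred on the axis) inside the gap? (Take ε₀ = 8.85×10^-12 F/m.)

I_d = C dV/dt with C = ε₀πR²/d = 3.287×10^-10 F, so I_d = (3.287×10^-10)(9.27×10^7) = 0.03047 A.
Since J_d is uniform, the enclosed fraction is (r/R)² = 0.1981, giving I_d,enc = 6.04×10^-3 A.

6.04×10^-3 A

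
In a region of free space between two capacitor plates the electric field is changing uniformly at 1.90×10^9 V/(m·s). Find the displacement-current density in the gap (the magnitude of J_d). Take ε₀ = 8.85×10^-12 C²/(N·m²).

J_d = ε₀ ∂E/∂t, so J_d = 0.0168 A/m².

0.0168 A/m²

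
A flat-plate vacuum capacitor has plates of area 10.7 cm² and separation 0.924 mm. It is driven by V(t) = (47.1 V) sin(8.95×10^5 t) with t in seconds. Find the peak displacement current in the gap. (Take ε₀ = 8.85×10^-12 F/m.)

4.32×10^-4 A

(dE/dt)_max = V₀ω/d = 4.562×10^10 V/(m·s); ω = 8.95×10^5 rad/s.
I_d,max = ε₀ A (dE/dt)_max = (8.85×10^-12)(1.07×10^-3)(4.562×10^10) = 4.32×10^-4 A.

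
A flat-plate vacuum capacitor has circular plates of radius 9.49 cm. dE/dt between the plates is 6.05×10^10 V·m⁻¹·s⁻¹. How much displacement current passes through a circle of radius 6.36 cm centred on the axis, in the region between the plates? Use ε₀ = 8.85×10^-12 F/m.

6.80×10^-3 A

Total displacement current: I_d = ε₀(πR²)(dE/dt) = (8.85×10^-12)(0.02829)(6.05×10^10) = 0.01515 A.
Through an area πr² the displacement current is I_d·(πr²/πR²) = I_d (r/R)² = 6.80×10^-3 A.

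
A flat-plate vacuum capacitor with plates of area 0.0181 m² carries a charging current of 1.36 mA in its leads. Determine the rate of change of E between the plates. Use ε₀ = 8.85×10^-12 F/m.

8.49×10^9 V/(m·s)

The displacement current between the plates equals the conduction current, I_d = 1.36 mA.
Then dE/dt = I_d/(ε₀A) = 8.49×10^9 V/(m·s).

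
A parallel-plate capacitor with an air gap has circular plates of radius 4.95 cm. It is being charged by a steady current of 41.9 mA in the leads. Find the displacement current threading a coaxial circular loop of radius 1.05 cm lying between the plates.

1.89×10^-3 A

By continuity the displacement current in the gap matches the conduction current: I_d = 0.0419 A.
Through an area πr² the displacement current is I_d·(πr²/πR²) = I_d (r/R)² = 1.89×10^-3 A.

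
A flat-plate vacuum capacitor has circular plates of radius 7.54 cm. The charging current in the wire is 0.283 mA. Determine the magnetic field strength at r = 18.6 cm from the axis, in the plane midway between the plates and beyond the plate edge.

3.04×10^-10 T

By continuity the displacement current in the gap matches the conduction current: I_d = 2.83×10^-4 A.
Outside the plates the loop encloses all of I_d, so B·2πr = μ₀ I_d and B = 3.04×10^-10 T.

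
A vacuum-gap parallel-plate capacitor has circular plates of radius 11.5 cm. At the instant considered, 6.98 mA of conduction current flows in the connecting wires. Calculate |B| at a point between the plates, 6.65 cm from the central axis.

No conduction current crosses the gap, so I_d there equals the 6.98×10^-3 A in the leads.
∮B·dl = μ₀ I_d,enc with I_d,enc = I_d r²/R² = 2.334×10^-3 A; so B = μ₀ I_d,enc/(2πr) = 7.02×10^-9 T.

7.02×10^-9 T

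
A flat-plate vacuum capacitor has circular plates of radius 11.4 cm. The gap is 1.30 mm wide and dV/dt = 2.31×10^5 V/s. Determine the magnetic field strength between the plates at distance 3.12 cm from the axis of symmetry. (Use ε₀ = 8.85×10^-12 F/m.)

I_d = C dV/dt with C = ε₀πR²/d = 2.780×10^-10 F, so I_d = (2.780×10^-10)(2.31×10^5) = 6.422×10^-5 A.
For r < R the Ampère–Maxwell law gives B(2πr) = μ₀ I_d (r²/R²), so B = μ₀ I_d r/(2πR²) = (4π×10^-7)(6.422×10^-5)(0.0312)/(2π·0.114²) = 3.08×10^-11 T.

3.08×10^-11 T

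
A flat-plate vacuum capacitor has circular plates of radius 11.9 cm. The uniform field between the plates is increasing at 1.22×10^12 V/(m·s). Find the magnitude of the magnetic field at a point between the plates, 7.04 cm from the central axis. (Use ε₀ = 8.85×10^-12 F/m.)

4.78×10^-7 T

I_d = ε₀ dΦ_E/dt = ε₀ πR² (dE/dt) = (8.85×10^-12)(0.04449)(1.22×10^12) = 0.4804 A through the full plate area.
An Ampèrian loop of radius r encloses a fraction (r/R)² of I_d. Then B·2πr = μ₀ I_d (r/R)², giving B = μ₀ I_d r/(2πR²) = 4.78×10^-7 T.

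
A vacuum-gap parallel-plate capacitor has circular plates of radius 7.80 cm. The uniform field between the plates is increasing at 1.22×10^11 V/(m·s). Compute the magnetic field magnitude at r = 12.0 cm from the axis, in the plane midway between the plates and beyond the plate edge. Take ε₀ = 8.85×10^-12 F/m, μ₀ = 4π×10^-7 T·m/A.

Through the whole plate area (πR² = 0.01911 m²), I_d = ε₀ πR² dE/dt = 0.02063 A.
With r > R the enclosed displacement current is the full I_d; B = μ₀ I_d / (2πr) = 3.44×10^-8 T.

3.44×10^-8 T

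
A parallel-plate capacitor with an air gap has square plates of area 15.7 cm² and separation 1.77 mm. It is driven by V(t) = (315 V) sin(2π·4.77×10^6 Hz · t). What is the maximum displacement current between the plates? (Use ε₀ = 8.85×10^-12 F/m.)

C = ε₀A/d = (8.85×10^-12)(1.57×10^-3)/(1.77×10^-3) = 7.850×10^-12 F; ω = 2πf = 2.997×10^7 rad/s.
I_d = C dV/dt, so |I_d|_max = C V₀ ω = (7.850×10^-12)(315)(2.997×10^7) = 0.0741 A.

0.0741 A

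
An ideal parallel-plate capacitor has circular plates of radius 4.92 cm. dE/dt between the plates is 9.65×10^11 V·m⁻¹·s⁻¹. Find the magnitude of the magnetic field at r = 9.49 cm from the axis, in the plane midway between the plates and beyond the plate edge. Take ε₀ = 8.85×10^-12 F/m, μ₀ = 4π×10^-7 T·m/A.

1.37×10^-7 T

I_d = ε₀ dΦ_E/dt = ε₀ πR² (dE/dt) = (8.85×10^-12)(7.605×10^-3)(9.65×10^11) = 0.06495 A through the full plate area.
Outside the plates the loop encloses all of I_d, so B·2πr = μ₀ I_d and B = 1.37×10^-7 T.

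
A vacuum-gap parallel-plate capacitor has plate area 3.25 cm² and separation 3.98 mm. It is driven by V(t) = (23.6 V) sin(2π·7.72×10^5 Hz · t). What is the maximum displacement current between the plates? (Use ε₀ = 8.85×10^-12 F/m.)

C = ε₀A/d = (8.85×10^-12)(3.25×10^-4)/(3.98×10^-3) = 7.227×10^-13 F; ω = 2πf = 4.851×10^6 rad/s.
I_d = C dV/dt, so |I_d|_max = C V₀ ω = (7.227×10^-13)(23.6)(4.851×10^6) = 8.27×10^-5 A.

8.27×10^-5 A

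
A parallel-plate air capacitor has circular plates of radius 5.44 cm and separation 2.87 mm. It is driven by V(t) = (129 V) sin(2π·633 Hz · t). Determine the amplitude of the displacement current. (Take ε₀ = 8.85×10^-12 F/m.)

1.47×10^-5 A

(dE/dt)_max = V₀ω/d = 1.788×10^8 V/(m·s); ω = 2πf = 3977 rad/s.
I_d,max = ε₀ A (dE/dt)_max = (8.85×10^-12)(9.297×10^-3)(1.788×10^8) = 1.47×10^-5 A.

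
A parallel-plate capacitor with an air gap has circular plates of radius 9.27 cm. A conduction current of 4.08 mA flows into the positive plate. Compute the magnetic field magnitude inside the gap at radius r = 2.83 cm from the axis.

2.69×10^-9 T

Between the plates the displacement current equals the wire current: I_d = 4.08 mA = 4.08×10^-3 A.
∮B·dl = μ₀ I_d,enc with I_d,enc = I_d r²/R² = 3.803×10^-4 A; so B = μ₀ I_d,enc/(2πr) = 2.69×10^-9 T.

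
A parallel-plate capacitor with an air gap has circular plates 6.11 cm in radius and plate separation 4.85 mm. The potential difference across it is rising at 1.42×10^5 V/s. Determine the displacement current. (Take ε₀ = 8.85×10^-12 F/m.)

The displacement current equals the charging current C dV/dt. With C = ε₀A/d = (8.85×10^-12)(0.01173)/(4.85×10^-3) = 2.140×10^-11 F, I_d = (2.140×10^-11)(1.42×10^5) = 3.04×10^-6 A.

3.04×10^-6 A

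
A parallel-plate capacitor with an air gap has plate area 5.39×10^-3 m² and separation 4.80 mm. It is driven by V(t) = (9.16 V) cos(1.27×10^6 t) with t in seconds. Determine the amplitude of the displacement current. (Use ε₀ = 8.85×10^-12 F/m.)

The displacement current equals the conduction current C dV/dt, which peaks at C V₀ ω.
With C = ε₀A/d = (8.85×10^-12)(5.39×10^-3)/(4.80×10^-3) = 9.938×10^-12 F and ω = 1.27×10^6 rad/s, I_d,max = (9.938×10^-12)(9.16)(1.27×10^6) = 1.16×10^-4 A.

1.16×10^-4 A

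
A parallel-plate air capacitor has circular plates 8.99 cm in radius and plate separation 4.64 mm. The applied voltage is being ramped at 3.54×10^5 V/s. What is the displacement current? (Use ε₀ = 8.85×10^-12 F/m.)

1.71×10^-5 A

The displacement current equals the charging current C dV/dt. With C = ε₀A/d = (8.85×10^-12)(0.02539)/(4.64×10^-3) = 4.843×10^-11 F, I_d = (4.843×10^-11)(3.54×10^5) = 1.71×10^-5 A.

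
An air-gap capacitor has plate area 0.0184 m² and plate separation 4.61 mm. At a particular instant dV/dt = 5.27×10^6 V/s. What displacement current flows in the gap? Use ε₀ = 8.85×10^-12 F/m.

The displacement current equals the charging current C dV/dt. With C = ε₀A/d = (8.85×10^-12)(0.0184)/(4.61×10^-3) = 3.532×10^-11 F, I_d = (3.532×10^-11)(5.27×10^6) = 1.86×10^-4 A.

1.86×10^-4 A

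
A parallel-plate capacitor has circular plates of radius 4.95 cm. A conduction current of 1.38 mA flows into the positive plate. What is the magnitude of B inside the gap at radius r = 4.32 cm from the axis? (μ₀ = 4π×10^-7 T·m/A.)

Between the plates the displacement current equals the wire current: I_d = 1.38 mA = 1.38×10^-3 A.
An Ampèrian loop of radius r encloses a fraction (r/R)² of I_d. Then B·2πr = μ₀ I_d (r/R)², giving B = μ₀ I_d r/(2πR²) = 4.87×10^-9 T.

4.87×10^-9 T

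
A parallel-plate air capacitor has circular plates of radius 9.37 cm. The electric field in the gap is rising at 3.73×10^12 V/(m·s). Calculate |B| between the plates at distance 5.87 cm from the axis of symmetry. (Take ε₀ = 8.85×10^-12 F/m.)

1.22×10^-6 T

Through the whole plate area (πR² = 0.02758 m²), I_d = ε₀ πR² dE/dt = 0.9104 A.
For r < R the Ampère–Maxwell law gives B(2πr) = μ₀ I_d (r²/R²), so B = μ₀ I_d r/(2πR²) = (4π×10^-7)(0.9104)(0.0587)/(2π·0.0937²) = 1.22×10^-6 T.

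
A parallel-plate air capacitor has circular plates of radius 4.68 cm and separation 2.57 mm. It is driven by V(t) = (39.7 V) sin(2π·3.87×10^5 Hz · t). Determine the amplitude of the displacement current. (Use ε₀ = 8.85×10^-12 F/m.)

C = ε₀A/d = (8.85×10^-12)(6.881×10^-3)/(2.57×10^-3) = 2.370×10^-11 F; ω = 2πf = 2.432×10^6 rad/s.
I_d = C dV/dt, so |I_d|_max = C V₀ ω = (2.370×10^-11)(39.7)(2.432×10^6) = 2.29×10^-3 A.

2.29×10^-3 A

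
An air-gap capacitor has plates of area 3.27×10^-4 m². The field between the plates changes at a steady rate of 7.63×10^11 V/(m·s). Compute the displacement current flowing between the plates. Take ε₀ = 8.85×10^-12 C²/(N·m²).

I_d = ε₀ A (dE/dt) = (8.85×10^-12)(3.27×10^-4 m²)(7.63×10^11) = 2.21×10^-3 A.

2.21×10^-3 A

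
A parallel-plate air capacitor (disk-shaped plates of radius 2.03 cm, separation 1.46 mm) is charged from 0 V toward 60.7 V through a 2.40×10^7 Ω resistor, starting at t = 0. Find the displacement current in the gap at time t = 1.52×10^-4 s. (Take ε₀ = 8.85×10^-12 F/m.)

C = ε₀A/d = (8.85×10^-12)(1.295×10^-3)/(1.46×10^-3) = 7.850×10^-12 F, so τ = RC = 1.884×10^-4 s.
The conduction current is I(t) = (V₀/R) e^(−t/τ), and the displacement current between the plates equals it.
t/τ = 0.8068; I_d = (60.7/2.40×10^7) · e^(−0.8068) = (2.529×10^-6)(0.4463) = 1.13×10^-6 A.

1.13×10^-6 A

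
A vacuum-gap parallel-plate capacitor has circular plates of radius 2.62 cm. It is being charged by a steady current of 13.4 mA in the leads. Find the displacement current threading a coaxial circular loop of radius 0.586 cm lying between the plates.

6.70×10^-4 A

By continuity the displacement current in the gap matches the conduction current: I_d = 0.0134 A.
Through an area πr² the displacement current is I_d·(πr²/πR²) = I_d (r/R)² = 6.70×10^-4 A.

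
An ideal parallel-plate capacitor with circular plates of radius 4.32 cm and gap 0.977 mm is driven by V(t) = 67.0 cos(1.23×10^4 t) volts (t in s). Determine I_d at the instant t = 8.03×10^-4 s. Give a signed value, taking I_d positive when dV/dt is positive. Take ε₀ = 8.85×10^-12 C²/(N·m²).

dV/dt = (67.0)(1.23×10^4)·−sin(9.8769) = 3.600×10^5 V/s.
I_d = C dV/dt with C = ε₀A/d = (8.85×10^-12)(5.863×10^-3)/(9.77×10^-4) = 5.311×10^-11 F, so I_d = (5.311×10^-11)(3.600×10^5) = 1.91×10^-5 A.

1.91×10^-5 A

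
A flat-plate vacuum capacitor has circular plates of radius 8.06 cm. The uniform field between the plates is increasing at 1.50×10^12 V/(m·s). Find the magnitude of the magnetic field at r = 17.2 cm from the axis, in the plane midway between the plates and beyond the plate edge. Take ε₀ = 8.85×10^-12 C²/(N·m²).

3.15×10^-7 T

Through the whole plate area (πR² = 0.02041 m²), I_d = ε₀ πR² dE/dt = 0.2709 A.
For r ≥ R the full I_d is enclosed: B = μ₀ I_d/(2πr) = (4π×10^-7)(0.2709)/(2π·0.172) = 3.15×10^-7 T.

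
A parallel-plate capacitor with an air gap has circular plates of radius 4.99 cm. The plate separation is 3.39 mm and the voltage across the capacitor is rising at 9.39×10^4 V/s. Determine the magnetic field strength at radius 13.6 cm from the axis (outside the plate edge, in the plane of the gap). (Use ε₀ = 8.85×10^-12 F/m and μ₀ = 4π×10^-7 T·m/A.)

I_d = C dV/dt with C = ε₀πR²/d = 2.042×10^-11 F, so I_d = (2.042×10^-11)(9.39×10^4) = 1.917×10^-6 A.
Outside the plates the loop encloses all of I_d, so B·2πr = μ₀ I_d and B = 2.82×10^-12 T.

2.82×10^-12 T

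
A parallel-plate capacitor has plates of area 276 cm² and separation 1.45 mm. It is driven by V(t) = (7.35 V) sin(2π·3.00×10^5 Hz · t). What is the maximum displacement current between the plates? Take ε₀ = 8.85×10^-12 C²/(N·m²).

2.33×10^-3 A

(dE/dt)_max = V₀ω/d = 9.555×10^9 V/(m·s); ω = 2πf = 1.885×10^6 rad/s.
I_d,max = ε₀ A (dE/dt)_max = (8.85×10^-12)(0.0276)(9.555×10^9) = 2.33×10^-3 A.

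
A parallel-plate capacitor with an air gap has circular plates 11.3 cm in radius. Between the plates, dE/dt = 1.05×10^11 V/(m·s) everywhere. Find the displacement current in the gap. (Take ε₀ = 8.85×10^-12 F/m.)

I_d = ε₀ A (dE/dt) = (8.85×10^-12)(0.04011 m²)(1.05×10^11) = 0.0373 A.

0.0373 A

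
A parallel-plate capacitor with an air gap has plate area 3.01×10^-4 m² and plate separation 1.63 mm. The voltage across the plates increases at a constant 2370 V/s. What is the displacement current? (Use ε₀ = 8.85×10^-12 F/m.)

3.87×10^-9 A

The displacement current equals the charging current C dV/dt. With C = ε₀A/d = (8.85×10^-12)(3.01×10^-4)/(1.63×10^-3) = 1.634×10^-12 F, I_d = (1.634×10^-12)(2370) = 3.87×10^-9 A.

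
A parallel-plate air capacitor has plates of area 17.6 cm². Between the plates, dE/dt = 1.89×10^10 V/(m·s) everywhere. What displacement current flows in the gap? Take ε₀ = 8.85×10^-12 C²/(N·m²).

I_d = ε₀ A (dE/dt) = (8.85×10^-12)(1.76×10^-3 m²)(1.89×10^10) = 2.94×10^-4 A.

2.94×10^-4 A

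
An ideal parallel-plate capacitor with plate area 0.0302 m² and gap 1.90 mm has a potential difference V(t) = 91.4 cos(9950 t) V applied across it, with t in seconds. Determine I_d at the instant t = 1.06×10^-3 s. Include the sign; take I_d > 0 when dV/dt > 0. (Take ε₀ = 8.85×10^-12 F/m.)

1.15×10^-4 A

dV/dt = (91.4)(9950)·−sin(10.547) = 8.195×10^5 V/s.
I_d = C dV/dt with C = ε₀A/d = (8.85×10^-12)(0.0302)/(1.90×10^-3) = 1.407×10^-10 F, so I_d = (1.407×10^-10)(8.195×10^5) = 1.15×10^-4 A.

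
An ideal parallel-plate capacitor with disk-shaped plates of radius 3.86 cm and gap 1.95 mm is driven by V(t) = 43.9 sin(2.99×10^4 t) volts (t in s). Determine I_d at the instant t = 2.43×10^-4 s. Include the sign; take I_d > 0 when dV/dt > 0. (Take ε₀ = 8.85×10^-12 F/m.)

1.55×10^-5 A

dE/dt = (V₀ω/d)·cos(ωt) with ωt = 7.2657 rad: (43.9)(2.99×10^4)(0.5549)/(1.95×10^-3) = 3.735×10^8 V/(m·s).
I_d = ε₀ A dE/dt = (8.85×10^-12)(4.681×10^-3)(3.735×10^8) = 1.55×10^-5 A.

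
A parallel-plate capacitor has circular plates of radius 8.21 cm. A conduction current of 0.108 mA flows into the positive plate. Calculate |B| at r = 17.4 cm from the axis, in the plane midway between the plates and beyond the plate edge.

By continuity the displacement current in the gap matches the conduction current: I_d = 1.08×10^-4 A.
For r ≥ R the full I_d is enclosed: B = μ₀ I_d/(2πr) = (4π×10^-7)(1.08×10^-4)/(2π·0.174) = 1.24×10^-10 T.

1.24×10^-10 T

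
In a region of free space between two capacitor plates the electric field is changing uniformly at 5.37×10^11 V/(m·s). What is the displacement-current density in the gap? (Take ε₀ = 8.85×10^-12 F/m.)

The displacement-current density is ε₀ ∂E/∂t = (8.85×10^-12)(5.37×10^11) = 4.75 A/m².

4.75 A/m²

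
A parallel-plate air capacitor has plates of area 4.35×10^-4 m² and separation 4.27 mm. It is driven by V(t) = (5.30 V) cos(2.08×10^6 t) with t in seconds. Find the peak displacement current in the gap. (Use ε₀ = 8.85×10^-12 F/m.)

The displacement current equals the conduction current C dV/dt, which peaks at C V₀ ω.
With C = ε₀A/d = (8.85×10^-12)(4.35×10^-4)/(4.27×10^-3) = 9.016×10^-13 F and ω = 2.08×10^6 rad/s, I_d,max = (9.016×10^-13)(5.30)(2.08×10^6) = 9.94×10^-6 A.

9.94×10^-6 A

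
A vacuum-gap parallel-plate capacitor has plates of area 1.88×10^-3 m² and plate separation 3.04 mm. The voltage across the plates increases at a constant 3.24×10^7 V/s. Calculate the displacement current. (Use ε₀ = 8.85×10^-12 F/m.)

1.77×10^-4 A

C = ε₀A/d = (8.85×10^-12)(1.88×10^-3)/(3.04×10^-3) = 5.473×10^-12 F.
I_d = C dV/dt = (5.473×10^-12)(3.24×10^7) = 1.77×10^-4 A.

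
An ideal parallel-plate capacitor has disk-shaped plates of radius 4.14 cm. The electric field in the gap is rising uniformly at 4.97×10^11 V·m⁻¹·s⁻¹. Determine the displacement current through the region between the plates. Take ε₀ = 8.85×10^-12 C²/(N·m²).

0.0237 A

The displacement current is ε₀ times dΦ_E/dt = ε₀ A dE/dt = (8.85×10^-12)(5.385×10^-3)(4.97×10^11) = 0.0237 A.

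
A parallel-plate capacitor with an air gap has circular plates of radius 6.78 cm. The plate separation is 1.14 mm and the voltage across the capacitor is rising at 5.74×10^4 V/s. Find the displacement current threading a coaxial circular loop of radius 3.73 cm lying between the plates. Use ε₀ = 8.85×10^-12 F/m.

I_d = C dV/dt with C = ε₀πR²/d = 1.121×10^-10 F, so I_d = (1.121×10^-10)(5.74×10^4) = 6.435×10^-6 A.
Through an area πr² the displacement current is I_d·(πr²/πR²) = I_d (r/R)² = 1.95×10^-6 A.

1.95×10^-6 A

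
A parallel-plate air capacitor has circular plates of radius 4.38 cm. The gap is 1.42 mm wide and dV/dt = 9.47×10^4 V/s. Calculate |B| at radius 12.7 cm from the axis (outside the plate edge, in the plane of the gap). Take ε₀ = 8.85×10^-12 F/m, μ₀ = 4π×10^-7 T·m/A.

5.60×10^-12 T

With E = V/d, dE/dt = 6.669×10^7 V/(m·s) and πR² = 6.027×10^-3 m², giving I_d = ε₀ πR² dE/dt = 3.557×10^-6 A.
With r > R the enclosed displacement current is the full I_d; B = μ₀ I_d / (2πr) = 5.60×10^-12 T.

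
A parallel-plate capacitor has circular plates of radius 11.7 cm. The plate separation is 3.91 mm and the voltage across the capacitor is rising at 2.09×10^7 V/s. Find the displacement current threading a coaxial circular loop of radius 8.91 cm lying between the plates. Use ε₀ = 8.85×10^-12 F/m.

With E = V/d, dE/dt = 5.345×10^9 V/(m·s) and πR² = 0.04301 m², giving I_d = ε₀ πR² dE/dt = 2.035×10^-3 A.
The field is uniform, so I_d,enc = I_d (r/R)² = (2.035×10^-3)(8.91/11.7)² = 1.18×10^-3 A.

1.18×10^-3 A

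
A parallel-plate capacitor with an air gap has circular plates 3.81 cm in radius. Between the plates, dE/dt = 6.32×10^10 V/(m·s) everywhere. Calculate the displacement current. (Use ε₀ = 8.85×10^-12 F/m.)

2.55×10^-3 A

I_d = ε₀ A (dE/dt) = (8.85×10^-12)(4.560×10^-3 m²)(6.32×10^10) = 2.55×10^-3 A.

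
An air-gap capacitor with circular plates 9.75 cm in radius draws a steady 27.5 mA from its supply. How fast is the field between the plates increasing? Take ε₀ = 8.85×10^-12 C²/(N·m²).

1.04×10^11 V/(m·s)

Charge continuity gives I_d = I = 0.0275 A between the plates.
Then dE/dt = I_d/(ε₀A) = 1.04×10^11 V/(m·s).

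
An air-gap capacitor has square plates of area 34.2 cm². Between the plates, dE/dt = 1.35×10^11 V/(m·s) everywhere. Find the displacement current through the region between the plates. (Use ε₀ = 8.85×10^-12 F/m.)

With a uniform field, Φ_E = EA, so I_d = ε₀ A dE/dt = 4.09×10^-3 A.

4.09×10^-3 A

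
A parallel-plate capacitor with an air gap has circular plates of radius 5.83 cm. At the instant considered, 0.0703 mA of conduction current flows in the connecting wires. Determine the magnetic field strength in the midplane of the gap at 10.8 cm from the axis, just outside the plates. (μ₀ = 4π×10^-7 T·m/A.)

1.30×10^-10 T

No conduction current crosses the gap, so I_d there equals the 7.03×10^-5 A in the leads.
With r > R the enclosed displacement current is the full I_d; B = μ₀ I_d / (2πr) = 1.30×10^-10 T.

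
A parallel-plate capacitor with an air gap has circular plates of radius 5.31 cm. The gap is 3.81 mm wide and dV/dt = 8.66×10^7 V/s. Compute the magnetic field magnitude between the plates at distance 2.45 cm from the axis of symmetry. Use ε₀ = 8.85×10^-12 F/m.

3.10×10^-9 T

I_d = C dV/dt with C = ε₀πR²/d = 2.058×10^-11 F, so I_d = (2.058×10^-11)(8.66×10^7) = 1.782×10^-3 A.
For r < R the Ampère–Maxwell law gives B(2πr) = μ₀ I_d (r²/R²), so B = μ₀ I_d r/(2πR²) = (4π×10^-7)(1.782×10^-3)(0.0245)/(2π·0.0531²) = 3.10×10^-9 T.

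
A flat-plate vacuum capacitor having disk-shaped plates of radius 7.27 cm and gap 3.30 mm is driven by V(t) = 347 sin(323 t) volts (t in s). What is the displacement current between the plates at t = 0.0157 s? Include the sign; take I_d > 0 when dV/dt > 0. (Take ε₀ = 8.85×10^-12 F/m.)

1.75×10^-6 A

C = ε₀A/d = (8.85×10^-12)(0.01660)/(3.30×10^-3) = 4.452×10^-11 F. dV/dt = V₀ω·cos(ωt); at ωt = 5.0711 rad this factor is 0.3511.
I_d = C dV/dt = (4.452×10^-11)(347)(323)(0.3511) = 1.75×10^-6 A.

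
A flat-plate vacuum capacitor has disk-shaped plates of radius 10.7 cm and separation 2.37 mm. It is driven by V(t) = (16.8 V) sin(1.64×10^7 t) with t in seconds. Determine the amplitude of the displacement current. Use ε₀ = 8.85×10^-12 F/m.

(dE/dt)_max = V₀ω/d = 1.163×10^11 V/(m·s); ω = 1.64×10^7 rad/s.
I_d,max = ε₀ A (dE/dt)_max = (8.85×10^-12)(0.03597)(1.163×10^11) = 0.0370 A.

0.0370 A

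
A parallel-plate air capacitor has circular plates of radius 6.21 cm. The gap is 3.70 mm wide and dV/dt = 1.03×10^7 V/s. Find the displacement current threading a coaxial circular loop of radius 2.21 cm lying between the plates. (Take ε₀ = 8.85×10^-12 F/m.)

3.78×10^-5 A

With E = V/d, dE/dt = 2.784×10^9 V/(m·s) and πR² = 0.01212 m², giving I_d = ε₀ πR² dE/dt = 2.986×10^-4 A.
The field is uniform, so I_d,enc = I_d (r/R)² = (2.986×10^-4)(2.21/6.21)² = 3.78×10^-5 A.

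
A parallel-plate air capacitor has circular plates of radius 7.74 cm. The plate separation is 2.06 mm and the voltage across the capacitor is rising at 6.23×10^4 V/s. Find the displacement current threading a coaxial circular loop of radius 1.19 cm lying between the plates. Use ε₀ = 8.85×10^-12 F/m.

I_d = C dV/dt with C = ε₀πR²/d = 8.085×10^-11 F, so I_d = (8.085×10^-11)(6.23×10^4) = 5.037×10^-6 A.
Through an area πr² the displacement current is I_d·(πr²/πR²) = I_d (r/R)² = 1.19×10^-7 A.

1.19×10^-7 A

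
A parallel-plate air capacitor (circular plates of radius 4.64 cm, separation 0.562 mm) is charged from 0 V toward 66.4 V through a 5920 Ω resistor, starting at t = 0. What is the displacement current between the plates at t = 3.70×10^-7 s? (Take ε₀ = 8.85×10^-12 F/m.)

C = ε₀A/d = (8.85×10^-12)(6.764×10^-3)/(5.62×10^-4) = 1.065×10^-10 F and τ = RC = 6.305×10^-7 s. I_d in the gap equals the RC charging current.
I_d(t) = (V₀/R) e^(−t/τ) = 0.01122 · e^(−0.5868) = 6.24×10^-3 A.

6.24×10^-3 A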